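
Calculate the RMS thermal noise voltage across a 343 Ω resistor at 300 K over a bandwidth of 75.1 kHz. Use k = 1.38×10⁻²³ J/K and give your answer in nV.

653 nV

V_n = √(4kTRB)
4kTRB = 4 × 1.38×10⁻²³ × 300 × 3.43×10² × 7.51×10⁴ = 4.27×10⁻¹³ V²
V_n = √(4.27×10⁻¹³) = 6.53×10⁻⁷ V = 653 nV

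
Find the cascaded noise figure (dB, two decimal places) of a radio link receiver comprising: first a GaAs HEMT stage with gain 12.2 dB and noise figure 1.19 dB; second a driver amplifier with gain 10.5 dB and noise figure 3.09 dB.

Convert to linear (a loss of L dB is a gain of −L dB): F_i = 10^(NF_i/10), G_i = 10^(G_i,dB/10)
  Stage 1: F_1 = 10^(1.19/10) = 1.315, G_1 = 10^(12.2/10) = 16.60
  Stage 2: F_2 = 10^(3.09/10) = 2.037, G_2 = 10^(10.5/10) = 11.22
Friis cascade:
  F = 1.315 + (2.037 − 1)/16.60 = 1.378
NF = 10 log₁₀(1.378) = 1.39 dB

1.39 dB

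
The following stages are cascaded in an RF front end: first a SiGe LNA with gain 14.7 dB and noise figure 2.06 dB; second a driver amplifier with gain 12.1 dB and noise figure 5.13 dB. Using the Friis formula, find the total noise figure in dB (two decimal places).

2.26 dB

Convert to linear (a loss of L dB is a gain of −L dB): F_i = 10^(NF_i/10), G_i = 10^(G_i,dB/10)
  Stage 1: F_1 = 10^(2.06/10) = 1.607, G_1 = 10^(14.7/10) = 29.51
  Stage 2: F_2 = 10^(5.13/10) = 3.258, G_2 = 10^(12.1/10) = 16.22
Friis cascade:
  F = 1.607 + (3.258 − 1)/29.51 = 1.683
NF = 10 log₁₀(1.683) = 2.26 dB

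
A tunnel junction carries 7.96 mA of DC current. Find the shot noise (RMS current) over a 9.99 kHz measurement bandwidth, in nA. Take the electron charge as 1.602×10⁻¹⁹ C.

5.05 nA

I_n = √(2qI·B)
2qI·B = 2 × 1.602×10⁻¹⁹ × 7.96×10⁻³ × 9.99×10³ = 2.55×10⁻¹⁷ A²
I_n = √(2.55×10⁻¹⁷) = 5.05×10⁻⁹ A = 5.05 nA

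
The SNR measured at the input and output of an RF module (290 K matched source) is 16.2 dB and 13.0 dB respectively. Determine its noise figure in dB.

3.2 dB

NF (dB) = SNR_in(dB) − SNR_out(dB) when the source is at T₀
NF = 16.2 − 13.0 = 3.2 dB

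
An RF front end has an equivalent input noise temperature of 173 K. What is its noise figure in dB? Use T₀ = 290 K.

2.03 dB

F = 1 + T_e/T₀ = 1 + 173/290 = 1.59655
NF = 10 log₁₀(1.59655) = 2.03 dB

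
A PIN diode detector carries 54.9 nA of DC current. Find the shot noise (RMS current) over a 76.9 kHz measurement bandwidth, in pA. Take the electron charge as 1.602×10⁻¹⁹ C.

36.8 pA

I_n = √(2qI·B)
2qI·B = 2 × 1.602×10⁻¹⁹ × 5.49×10⁻⁸ × 7.69×10⁴ = 1.35×10⁻²¹ A²
I_n = √(1.35×10⁻²¹) = 3.68×10⁻¹¹ A = 36.8 pA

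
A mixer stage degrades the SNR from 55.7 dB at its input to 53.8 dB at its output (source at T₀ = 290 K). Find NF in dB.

NF (dB) = SNR_in(dB) − SNR_out(dB) when the source is at T₀
NF = 55.7 − 53.8 = 1.9 dB

1.9 dB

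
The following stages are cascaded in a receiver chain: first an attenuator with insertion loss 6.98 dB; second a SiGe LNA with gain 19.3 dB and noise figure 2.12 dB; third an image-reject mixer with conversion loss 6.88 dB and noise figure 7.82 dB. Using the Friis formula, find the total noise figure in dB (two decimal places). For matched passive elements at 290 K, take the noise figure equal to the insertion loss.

Convert to linear (a loss of L dB is a gain of −L dB): F_i = 10^(NF_i/10), G_i = 10^(G_i,dB/10)
  Stage 1: F_1 = 10^(6.98/10) = 4.989, G_1 = 10^(−6.98/10) = 0.2004
  Stage 2: F_2 = 10^(2.12/10) = 1.629, G_2 = 10^(19.3/10) = 85.11
  Stage 3: F_3 = 10^(7.82/10) = 6.053, G_3 = 10^(−6.88/10) = 0.2051
Friis cascade:
  F = 4.989 + (1.629 − 1)/0.2004 + (6.053 − 1)/17.06 = 8.425
NF = 10 log₁₀(8.425) = 9.26 dB

9.26 dB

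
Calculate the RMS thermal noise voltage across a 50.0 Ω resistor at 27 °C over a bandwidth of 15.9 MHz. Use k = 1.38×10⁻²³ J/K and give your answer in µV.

3.63 µV

T = 27 °C + 273.15 = 300.15 K
V_n = √(4kTRB)
4kTRB = 4 × 1.38×10⁻²³ × 300.15 × 5.00×10¹ × 1.59×10⁷ = 1.32×10⁻¹¹ V²
V_n = √(1.32×10⁻¹¹) = 3.63×10⁻⁶ V = 3.63 µV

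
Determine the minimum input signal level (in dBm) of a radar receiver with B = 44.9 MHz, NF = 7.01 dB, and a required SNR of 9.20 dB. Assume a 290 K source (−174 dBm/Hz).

−81.3 dBm

Sensitivity = −174 + 10 log₁₀(B) + NF + SNR_min
= −174 + 76.52 + 7.01 + 9.20
= −81.27 dBm → −81.3 dBm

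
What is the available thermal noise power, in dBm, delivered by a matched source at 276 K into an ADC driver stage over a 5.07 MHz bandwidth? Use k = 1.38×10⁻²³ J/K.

−107.1 dBm

P_n = kTB = 1.38×10⁻²³ × 276 × 5.07×10⁶ = 1.93×10⁻¹⁴ W
In dBm: 10 log₁₀(1.93×10⁻¹⁴ / 10⁻³) = −107.1 dBm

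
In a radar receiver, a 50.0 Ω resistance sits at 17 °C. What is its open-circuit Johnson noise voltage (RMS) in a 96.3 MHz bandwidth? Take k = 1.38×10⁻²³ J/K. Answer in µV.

8.78 µV

T = 17 °C + 273.15 = 290.15 K
V_n = √(4kTRB)
4kTRB = 4 × 1.38×10⁻²³ × 290.15 × 5.00×10¹ × 9.63×10⁷ = 7.71×10⁻¹¹ V²
V_n = √(7.71×10⁻¹¹) = 8.78×10⁻⁶ V = 8.78 µV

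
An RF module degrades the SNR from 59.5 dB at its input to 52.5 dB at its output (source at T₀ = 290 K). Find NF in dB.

NF (dB) = SNR_in(dB) − SNR_out(dB) when the source is at T₀
NF = 59.5 − 52.5 = 7.0 dB

7.0 dB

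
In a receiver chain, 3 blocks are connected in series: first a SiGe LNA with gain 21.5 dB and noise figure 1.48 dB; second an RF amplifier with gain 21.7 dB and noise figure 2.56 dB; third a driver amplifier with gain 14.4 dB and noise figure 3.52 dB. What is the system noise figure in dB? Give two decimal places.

1.50 dB

Convert to linear (a loss of L dB is a gain of −L dB): F_i = 10^(NF_i/10), G_i = 10^(G_i,dB/10)
  Stage 1: F_1 = 10^(1.48/10) = 1.406, G_1 = 10^(21.5/10) = 141.3
  Stage 2: F_2 = 10^(2.56/10) = 1.803, G_2 = 10^(21.7/10) = 147.9
  Stage 3: F_3 = 10^(3.52/10) = 2.249, G_3 = 10^(14.4/10) = 27.54
Friis cascade:
  F = 1.406 + (1.803 − 1)/141.3 + (2.249 − 1)/2.089×10⁴ = 1.412
NF = 10 log₁₀(1.412) = 1.50 dB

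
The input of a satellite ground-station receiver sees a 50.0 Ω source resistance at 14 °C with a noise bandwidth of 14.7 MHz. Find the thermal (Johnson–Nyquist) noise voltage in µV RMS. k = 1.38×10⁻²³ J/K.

3.41 µV

T = 14 °C + 273.15 = 287.15 K
V_n = √(4kTRB)
4kTRB = 4 × 1.38×10⁻²³ × 287.15 × 5.00×10¹ × 1.47×10⁷ = 1.17×10⁻¹¹ V²
V_n = √(1.17×10⁻¹¹) = 3.41×10⁻⁶ V = 3.41 µV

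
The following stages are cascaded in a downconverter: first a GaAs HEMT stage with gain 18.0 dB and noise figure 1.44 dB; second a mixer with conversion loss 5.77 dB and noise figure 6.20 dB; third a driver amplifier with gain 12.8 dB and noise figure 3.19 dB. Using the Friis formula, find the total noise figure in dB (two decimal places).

1.78 dB

Convert to linear (a loss of L dB is a gain of −L dB): F_i = 10^(NF_i/10), G_i = 10^(G_i,dB/10)
  Stage 1: F_1 = 10^(1.44/10) = 1.393, G_1 = 10^(18.0/10) = 63.10
  Stage 2: F_2 = 10^(6.20/10) = 4.169, G_2 = 10^(−5.77/10) = 0.2649
  Stage 3: F_3 = 10^(3.19/10) = 2.084, G_3 = 10^(12.8/10) = 19.05
Friis cascade:
  F = 1.393 + (4.169 − 1)/63.10 + (2.084 − 1)/16.71 = 1.508
NF = 10 log₁₀(1.508) = 1.78 dB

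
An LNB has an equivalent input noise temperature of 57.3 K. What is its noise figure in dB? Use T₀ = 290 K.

F = 1 + T_e/T₀ = 1 + 57.3/290 = 1.19759
NF = 10 log₁₀(1.19759) = 0.783 dB

0.783 dB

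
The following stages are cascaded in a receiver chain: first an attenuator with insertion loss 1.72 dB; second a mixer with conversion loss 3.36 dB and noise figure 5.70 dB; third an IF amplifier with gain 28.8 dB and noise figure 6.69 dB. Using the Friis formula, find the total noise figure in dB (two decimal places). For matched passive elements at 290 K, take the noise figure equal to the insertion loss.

Convert to linear (a loss of L dB is a gain of −L dB): F_i = 10^(NF_i/10), G_i = 10^(G_i,dB/10)
  Stage 1: F_1 = 10^(1.72/10) = 1.486, G_1 = 10^(−1.72/10) = 0.6730
  Stage 2: F_2 = 10^(5.70/10) = 3.715, G_2 = 10^(−3.36/10) = 0.4613
  Stage 3: F_3 = 10^(6.69/10) = 4.667, G_3 = 10^(28.8/10) = 758.6
Friis cascade:
  F = 1.486 + (3.715 − 1)/0.6730 + (4.667 − 1)/0.3105 = 17.33
NF = 10 log₁₀(17.33) = 12.39 dB

12.39 dB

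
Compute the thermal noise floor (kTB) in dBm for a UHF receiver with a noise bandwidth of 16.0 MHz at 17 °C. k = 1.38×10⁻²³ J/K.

−101.9 dBm

T = 17 °C + 273.15 = 290.15 K
P_n = kTB = 1.38×10⁻²³ × 290.15 × 1.60×10⁷ = 6.41×10⁻¹⁴ W
In dBm: 10 log₁₀(6.41×10⁻¹⁴ / 10⁻³) = −101.9 dBm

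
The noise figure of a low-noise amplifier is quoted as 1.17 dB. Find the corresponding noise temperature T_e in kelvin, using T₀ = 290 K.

89.7 K

F = 10^(1.17/10) = 1.30918
T_e = (F − 1)·T₀ = (1.30918 − 1) × 290 = 89.7 K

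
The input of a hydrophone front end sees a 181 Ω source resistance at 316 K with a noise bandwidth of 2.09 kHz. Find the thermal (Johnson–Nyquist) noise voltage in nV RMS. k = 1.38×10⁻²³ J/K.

V_n = √(4kTRB)
4kTRB = 4 × 1.38×10⁻²³ × 316 × 1.81×10² × 2.09×10³ = 6.60×10⁻¹⁵ V²
V_n = √(6.60×10⁻¹⁵) = 8.12×10⁻⁸ V = 81.2 nV

81.2 nV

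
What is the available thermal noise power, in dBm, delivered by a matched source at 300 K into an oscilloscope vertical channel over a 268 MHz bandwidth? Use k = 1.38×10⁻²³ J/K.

−89.5 dBm

P_n = kTB = 1.38×10⁻²³ × 300 × 2.68×10⁸ = 1.11×10⁻¹² W
In dBm: 10 log₁₀(1.11×10⁻¹² / 10⁻³) = −89.5 dBm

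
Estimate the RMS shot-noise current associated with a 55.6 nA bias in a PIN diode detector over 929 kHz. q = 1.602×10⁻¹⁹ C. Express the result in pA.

I_n = √(2qI·B)
2qI·B = 2 × 1.602×10⁻¹⁹ × 5.56×10⁻⁸ × 9.29×10⁵ = 1.65×10⁻²⁰ A²
I_n = √(1.65×10⁻²⁰) = 1.29×10⁻¹⁰ A = 129 pA

129 pA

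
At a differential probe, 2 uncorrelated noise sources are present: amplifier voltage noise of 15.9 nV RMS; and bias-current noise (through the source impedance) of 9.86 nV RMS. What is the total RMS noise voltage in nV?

18.7 nV

Uncorrelated sources add in power (mean-square): V_tot = √(ΣV_i²)
V_tot = √[(1.59×10⁻⁸)² + (9.86×10⁻⁹)²] = 1.87×10⁻⁸ V = 18.7 nV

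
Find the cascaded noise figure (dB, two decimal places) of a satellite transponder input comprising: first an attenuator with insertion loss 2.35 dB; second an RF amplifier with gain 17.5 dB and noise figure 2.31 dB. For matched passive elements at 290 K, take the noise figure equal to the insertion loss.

4.66 dB

Convert to linear (a loss of L dB is a gain of −L dB): F_i = 10^(NF_i/10), G_i = 10^(G_i,dB/10)
  Stage 1: F_1 = 10^(2.35/10) = 1.718, G_1 = 10^(−2.35/10) = 0.5821
  Stage 2: F_2 = 10^(2.31/10) = 1.702, G_2 = 10^(17.5/10) = 56.23
Friis cascade:
  F = 1.718 + (1.702 − 1)/0.5821 = 2.924
NF = 10 log₁₀(2.924) = 4.66 dB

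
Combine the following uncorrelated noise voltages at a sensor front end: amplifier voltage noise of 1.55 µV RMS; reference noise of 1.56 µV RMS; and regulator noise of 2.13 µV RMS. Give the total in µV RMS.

3.06 µV

Uncorrelated sources add in power (mean-square): V_tot = √(ΣV_i²)
V_tot = √[(1.55×10⁻⁶)² + (1.56×10⁻⁶)² + (2.13×10⁻⁶)²] = 3.06×10⁻⁶ V = 3.06 µV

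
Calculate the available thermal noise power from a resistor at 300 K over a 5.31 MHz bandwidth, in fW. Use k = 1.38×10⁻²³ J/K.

22.0 fW

P_n = kTB = 1.38×10⁻²³ × 300 × 5.31×10⁶ = 2.20×10⁻¹⁴ W = 22.0 fW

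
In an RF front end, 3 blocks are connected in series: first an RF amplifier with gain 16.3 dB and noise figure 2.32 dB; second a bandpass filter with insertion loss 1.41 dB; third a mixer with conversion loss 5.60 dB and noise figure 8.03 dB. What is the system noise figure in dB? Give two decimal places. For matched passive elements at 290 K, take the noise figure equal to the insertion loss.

Convert to linear (a loss of L dB is a gain of −L dB): F_i = 10^(NF_i/10), G_i = 10^(G_i,dB/10)
  Stage 1: F_1 = 10^(2.32/10) = 1.706, G_1 = 10^(16.3/10) = 42.66
  Stage 2: F_2 = 10^(1.41/10) = 1.384, G_2 = 10^(−1.41/10) = 0.7228
  Stage 3: F_3 = 10^(8.03/10) = 6.353, G_3 = 10^(−5.60/10) = 0.2754
Friis cascade:
  F = 1.706 + (1.384 − 1)/42.66 + (6.353 − 1)/30.83 = 1.889
NF = 10 log₁₀(1.889) = 2.76 dB

2.76 dB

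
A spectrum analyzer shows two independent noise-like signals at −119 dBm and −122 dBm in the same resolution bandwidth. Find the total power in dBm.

−117.2 dBm

Convert to linear, add, convert back:
P₁ = 1.26×10⁻¹⁵ W, P₂ = 6.31×10⁻¹⁶ W
P_tot = 1.89×10⁻¹⁵ W → 10 log₁₀(P_tot / 10⁻³) = −117.2 dBm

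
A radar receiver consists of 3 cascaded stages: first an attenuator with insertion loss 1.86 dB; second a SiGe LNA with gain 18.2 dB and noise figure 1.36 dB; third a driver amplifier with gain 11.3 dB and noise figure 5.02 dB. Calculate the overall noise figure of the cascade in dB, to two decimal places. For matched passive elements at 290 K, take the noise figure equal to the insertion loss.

3.32 dB

Convert to linear (a loss of L dB is a gain of −L dB): F_i = 10^(NF_i/10), G_i = 10^(G_i,dB/10)
  Stage 1: F_1 = 10^(1.86/10) = 1.535, G_1 = 10^(−1.86/10) = 0.6516
  Stage 2: F_2 = 10^(1.36/10) = 1.368, G_2 = 10^(18.2/10) = 66.07
  Stage 3: F_3 = 10^(5.02/10) = 3.177, G_3 = 10^(11.3/10) = 13.49
Friis cascade:
  F = 1.535 + (1.368 − 1)/0.6516 + (3.177 − 1)/43.05 = 2.150
NF = 10 log₁₀(2.150) = 3.32 dB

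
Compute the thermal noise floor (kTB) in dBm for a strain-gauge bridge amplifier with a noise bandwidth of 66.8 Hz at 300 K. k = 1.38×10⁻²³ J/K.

−155.6 dBm

P_n = kTB = 1.38×10⁻²³ × 300 × 6.68×10¹ = 2.77×10⁻¹⁹ W
In dBm: 10 log₁₀(2.77×10⁻¹⁹ / 10⁻³) = −155.6 dBm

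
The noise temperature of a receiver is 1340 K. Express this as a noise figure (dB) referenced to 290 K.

7.50 dB

F = 1 + T_e/T₀ = 1 + 1340/290 = 5.62069
NF = 10 log₁₀(5.62069) = 7.50 dB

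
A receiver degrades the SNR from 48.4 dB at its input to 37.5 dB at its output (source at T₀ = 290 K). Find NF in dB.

10.9 dB

NF (dB) = SNR_in(dB) − SNR_out(dB) when the source is at T₀
NF = 48.4 − 37.5 = 10.9 dB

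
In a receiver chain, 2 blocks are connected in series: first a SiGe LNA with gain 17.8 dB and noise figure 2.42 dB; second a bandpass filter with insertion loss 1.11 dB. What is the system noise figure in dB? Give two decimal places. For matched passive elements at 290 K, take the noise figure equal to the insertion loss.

2.43 dB

Convert to linear (a loss of L dB is a gain of −L dB): F_i = 10^(NF_i/10), G_i = 10^(G_i,dB/10)
  Stage 1: F_1 = 10^(2.42/10) = 1.746, G_1 = 10^(17.8/10) = 60.26
  Stage 2: F_2 = 10^(1.11/10) = 1.291, G_2 = 10^(−1.11/10) = 0.7745
Friis cascade:
  F = 1.746 + (1.291 − 1)/60.26 = 1.751
NF = 10 log₁₀(1.751) = 2.43 dB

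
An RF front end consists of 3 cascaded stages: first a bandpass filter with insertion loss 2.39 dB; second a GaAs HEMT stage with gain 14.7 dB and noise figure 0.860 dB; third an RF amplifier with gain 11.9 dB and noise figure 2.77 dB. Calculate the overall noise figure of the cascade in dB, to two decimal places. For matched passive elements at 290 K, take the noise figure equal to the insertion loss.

3.36 dB

Convert to linear (a loss of L dB is a gain of −L dB): F_i = 10^(NF_i/10), G_i = 10^(G_i,dB/10)
  Stage 1: F_1 = 10^(2.39/10) = 1.734, G_1 = 10^(−2.39/10) = 0.5768
  Stage 2: F_2 = 10^(0.860/10) = 1.219, G_2 = 10^(14.7/10) = 29.51
  Stage 3: F_3 = 10^(2.77/10) = 1.892, G_3 = 10^(11.9/10) = 15.49
Friis cascade:
  F = 1.734 + (1.219 − 1)/0.5768 + (1.892 − 1)/17.02 = 2.166
NF = 10 log₁₀(2.166) = 3.36 dB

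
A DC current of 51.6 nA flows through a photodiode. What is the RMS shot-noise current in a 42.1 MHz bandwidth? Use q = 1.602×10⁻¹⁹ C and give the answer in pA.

834 pA

I_n = √(2qI·B)
2qI·B = 2 × 1.602×10⁻¹⁹ × 5.16×10⁻⁸ × 4.21×10⁷ = 6.96×10⁻¹⁹ A²
I_n = √(6.96×10⁻¹⁹) = 8.34×10⁻¹⁰ A = 834 pA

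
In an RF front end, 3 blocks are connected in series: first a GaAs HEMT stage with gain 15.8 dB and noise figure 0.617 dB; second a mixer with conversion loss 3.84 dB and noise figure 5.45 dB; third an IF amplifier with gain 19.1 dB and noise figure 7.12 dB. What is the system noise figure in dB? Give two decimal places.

1.71 dB

Convert to linear (a loss of L dB is a gain of −L dB): F_i = 10^(NF_i/10), G_i = 10^(G_i,dB/10)
  Stage 1: F_1 = 10^(0.617/10) = 1.153, G_1 = 10^(15.8/10) = 38.02
  Stage 2: F_2 = 10^(5.45/10) = 3.508, G_2 = 10^(−3.84/10) = 0.4130
  Stage 3: F_3 = 10^(7.12/10) = 5.152, G_3 = 10^(19.1/10) = 81.28
Friis cascade:
  F = 1.153 + (3.508 − 1)/38.02 + (5.152 − 1)/15.70 = 1.483
NF = 10 log₁₀(1.483) = 1.71 dB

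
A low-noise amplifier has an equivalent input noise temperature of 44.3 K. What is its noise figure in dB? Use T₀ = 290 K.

F = 1 + T_e/T₀ = 1 + 44.3/290 = 1.15276
NF = 10 log₁₀(1.15276) = 0.617 dB

0.617 dB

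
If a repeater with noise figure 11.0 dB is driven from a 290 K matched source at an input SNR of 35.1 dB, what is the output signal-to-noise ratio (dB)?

By definition F = SNR_in/SNR_out, so in dB: SNR_out = SNR_in − NF
SNR_out = 35.1 − 11.0 = 24.1 dB

24.1 dB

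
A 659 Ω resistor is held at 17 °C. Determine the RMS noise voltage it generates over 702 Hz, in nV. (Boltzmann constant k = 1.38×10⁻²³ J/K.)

86.1 nV

T = 17 °C + 273.15 = 290.15 K
V_n = √(4kTRB)
4kTRB = 4 × 1.38×10⁻²³ × 290.15 × 6.59×10² × 7.02×10² = 7.41×10⁻¹⁵ V²
V_n = √(7.41×10⁻¹⁵) = 8.61×10⁻⁸ V = 86.1 nV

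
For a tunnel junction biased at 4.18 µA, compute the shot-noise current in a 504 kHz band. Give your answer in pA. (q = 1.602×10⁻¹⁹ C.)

822 pA

I_n = √(2qI·B)
2qI·B = 2 × 1.602×10⁻¹⁹ × 4.18×10⁻⁶ × 5.04×10⁵ = 6.75×10⁻¹⁹ A²
I_n = √(6.75×10⁻¹⁹) = 8.22×10⁻¹⁰ A = 822 pA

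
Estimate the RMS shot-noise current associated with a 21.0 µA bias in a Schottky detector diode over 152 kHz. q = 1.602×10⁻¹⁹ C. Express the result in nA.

I_n = √(2qI·B)
2qI·B = 2 × 1.602×10⁻¹⁹ × 2.10×10⁻⁵ × 1.52×10⁵ = 1.02×10⁻¹⁸ A²
I_n = √(1.02×10⁻¹⁸) = 1.01×10⁻⁹ A = 1.01 nA

1.01 nA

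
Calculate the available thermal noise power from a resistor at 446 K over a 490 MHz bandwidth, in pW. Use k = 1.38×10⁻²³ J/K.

P_n = kTB = 1.38×10⁻²³ × 446 × 4.90×10⁸ = 3.02×10⁻¹² W = 3.02 pW

3.02 pW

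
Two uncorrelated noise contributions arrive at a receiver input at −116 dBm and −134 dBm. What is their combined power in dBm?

Convert to linear, add, convert back:
P₁ = 2.51×10⁻¹⁵ W, P₂ = 3.98×10⁻¹⁷ W
P_tot = 2.55×10⁻¹⁵ W → 10 log₁₀(P_tot / 10⁻³) = −115.9 dBm

−115.9 dBm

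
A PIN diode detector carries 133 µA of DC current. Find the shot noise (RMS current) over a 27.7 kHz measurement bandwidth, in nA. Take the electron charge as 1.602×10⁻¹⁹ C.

I_n = √(2qI·B)
2qI·B = 2 × 1.602×10⁻¹⁹ × 1.33×10⁻⁴ × 2.77×10⁴ = 1.18×10⁻¹⁸ A²
I_n = √(1.18×10⁻¹⁸) = 1.09×10⁻⁹ A = 1.09 nA

1.09 nA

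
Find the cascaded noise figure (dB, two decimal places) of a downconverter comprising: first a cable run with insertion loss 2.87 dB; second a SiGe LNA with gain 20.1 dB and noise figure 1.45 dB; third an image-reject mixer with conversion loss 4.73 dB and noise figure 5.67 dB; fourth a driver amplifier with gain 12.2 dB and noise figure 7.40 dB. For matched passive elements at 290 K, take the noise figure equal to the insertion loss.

Convert to linear (a loss of L dB is a gain of −L dB): F_i = 10^(NF_i/10), G_i = 10^(G_i,dB/10)
  Stage 1: F_1 = 10^(2.87/10) = 1.936, G_1 = 10^(−2.87/10) = 0.5164
  Stage 2: F_2 = 10^(1.45/10) = 1.396, G_2 = 10^(20.1/10) = 102.3
  Stage 3: F_3 = 10^(5.67/10) = 3.690, G_3 = 10^(−4.73/10) = 0.3365
  Stage 4: F_4 = 10^(7.40/10) = 5.495, G_4 = 10^(12.2/10) = 16.60
Friis cascade:
  F = 1.936 + (1.396 − 1)/0.5164 + (3.690 − 1)/52.84 + (5.495 − 1)/17.78 = 3.008
NF = 10 log₁₀(3.008) = 4.78 dB

4.78 dB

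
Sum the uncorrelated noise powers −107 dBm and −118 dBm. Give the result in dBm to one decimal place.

Convert to linear, add, convert back:
P₁ = 2.00×10⁻¹⁴ W, P₂ = 1.58×10⁻¹⁵ W
P_tot = 2.15×10⁻¹⁴ W → 10 log₁₀(P_tot / 10⁻³) = −106.7 dBm

−106.7 dBm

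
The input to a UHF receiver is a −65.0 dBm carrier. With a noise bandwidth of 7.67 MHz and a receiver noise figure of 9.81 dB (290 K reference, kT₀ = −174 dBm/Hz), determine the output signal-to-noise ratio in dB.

30.3 dB

Noise floor: N = −174 + 10 log₁₀(B) + NF
10 log₁₀(7.67×10⁶) = 68.85 dB
N = −174 + 68.85 + 9.81 = −95.34 dBm
SNR = P_sig − N = −65.0 − (−95.34) = 30.34 dB → 30.3 dB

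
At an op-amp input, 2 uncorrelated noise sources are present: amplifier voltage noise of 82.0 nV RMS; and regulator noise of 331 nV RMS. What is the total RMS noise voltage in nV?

341 nV

Uncorrelated sources add in power (mean-square): V_tot = √(ΣV_i²)
V_tot = √[(8.20×10⁻⁸)² + (3.31×10⁻⁷)²] = 3.41×10⁻⁷ V = 341 nV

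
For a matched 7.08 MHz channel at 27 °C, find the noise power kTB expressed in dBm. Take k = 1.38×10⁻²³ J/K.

T = 27 °C + 273.15 = 300.15 K
P_n = kTB = 1.38×10⁻²³ × 300.15 × 7.08×10⁶ = 2.93×10⁻¹⁴ W
In dBm: 10 log₁₀(2.93×10⁻¹⁴ / 10⁻³) = −105.3 dBm

−105.3 dBm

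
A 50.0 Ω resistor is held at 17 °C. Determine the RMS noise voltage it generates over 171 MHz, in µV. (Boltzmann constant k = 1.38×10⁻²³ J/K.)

T = 17 °C + 273.15 = 290.15 K
V_n = √(4kTRB)
4kTRB = 4 × 1.38×10⁻²³ × 290.15 × 5.00×10¹ × 1.71×10⁸ = 1.37×10⁻¹⁰ V²
V_n = √(1.37×10⁻¹⁰) = 1.17×10⁻⁵ V = 11.7 µV

11.7 µV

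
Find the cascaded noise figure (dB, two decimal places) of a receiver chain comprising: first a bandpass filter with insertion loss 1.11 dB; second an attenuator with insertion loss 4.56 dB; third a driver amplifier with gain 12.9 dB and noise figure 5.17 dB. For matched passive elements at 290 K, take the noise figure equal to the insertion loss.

Convert to linear (a loss of L dB is a gain of −L dB): F_i = 10^(NF_i/10), G_i = 10^(G_i,dB/10)
  Stage 1: F_1 = 10^(1.11/10) = 1.291, G_1 = 10^(−1.11/10) = 0.7745
  Stage 2: F_2 = 10^(4.56/10) = 2.858, G_2 = 10^(−4.56/10) = 0.3499
  Stage 3: F_3 = 10^(5.17/10) = 3.289, G_3 = 10^(12.9/10) = 19.50
Friis cascade:
  F = 1.291 + (2.858 − 1)/0.7745 + (3.289 − 1)/0.2710 = 12.13
NF = 10 log₁₀(12.13) = 10.84 dB

10.84 dB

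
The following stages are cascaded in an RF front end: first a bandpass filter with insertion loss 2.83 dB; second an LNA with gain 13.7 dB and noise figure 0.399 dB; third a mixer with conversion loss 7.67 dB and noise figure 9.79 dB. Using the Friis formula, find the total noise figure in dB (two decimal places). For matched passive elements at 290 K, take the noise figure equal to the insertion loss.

4.47 dB

Convert to linear (a loss of L dB is a gain of −L dB): F_i = 10^(NF_i/10), G_i = 10^(G_i,dB/10)
  Stage 1: F_1 = 10^(2.83/10) = 1.919, G_1 = 10^(−2.83/10) = 0.5212
  Stage 2: F_2 = 10^(0.399/10) = 1.096, G_2 = 10^(13.7/10) = 23.44
  Stage 3: F_3 = 10^(9.79/10) = 9.528, G_3 = 10^(−7.67/10) = 0.1710
Friis cascade:
  F = 1.919 + (1.096 − 1)/0.5212 + (9.528 − 1)/12.22 = 2.801
NF = 10 log₁₀(2.801) = 4.47 dB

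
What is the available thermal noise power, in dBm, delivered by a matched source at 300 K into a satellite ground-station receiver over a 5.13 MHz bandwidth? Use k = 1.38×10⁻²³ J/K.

P_n = kTB = 1.38×10⁻²³ × 300 × 5.13×10⁶ = 2.12×10⁻¹⁴ W
In dBm: 10 log₁₀(2.12×10⁻¹⁴ / 10⁻³) = −106.7 dBm

−106.7 dBm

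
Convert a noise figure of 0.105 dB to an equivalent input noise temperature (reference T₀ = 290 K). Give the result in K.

7.10 K

F = 10^(0.105/10) = 1.02447
T_e = (F − 1)·T₀ = (1.02447 − 1) × 290 = 7.10 K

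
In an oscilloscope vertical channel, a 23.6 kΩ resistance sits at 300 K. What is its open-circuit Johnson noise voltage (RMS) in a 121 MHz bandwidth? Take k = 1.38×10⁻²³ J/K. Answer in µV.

V_n = √(4kTRB)
4kTRB = 4 × 1.38×10⁻²³ × 300 × 2.36×10⁴ × 1.21×10⁸ = 4.73×10⁻⁸ V²
V_n = √(4.73×10⁻⁸) = 2.17×10⁻⁴ V = 217 µV

217 µV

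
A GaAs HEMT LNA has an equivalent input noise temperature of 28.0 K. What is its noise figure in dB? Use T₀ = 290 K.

0.400 dB

F = 1 + T_e/T₀ = 1 + 28.0/290 = 1.09655
NF = 10 log₁₀(1.09655) = 0.400 dB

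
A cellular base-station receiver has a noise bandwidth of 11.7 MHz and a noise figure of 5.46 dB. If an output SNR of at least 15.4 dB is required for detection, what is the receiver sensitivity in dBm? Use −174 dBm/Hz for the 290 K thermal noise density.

Sensitivity = −174 + 10 log₁₀(B) + NF + SNR_min
= −174 + 70.68 + 5.46 + 15.4
= −82.46 dBm → −82.5 dBm

−82.5 dBm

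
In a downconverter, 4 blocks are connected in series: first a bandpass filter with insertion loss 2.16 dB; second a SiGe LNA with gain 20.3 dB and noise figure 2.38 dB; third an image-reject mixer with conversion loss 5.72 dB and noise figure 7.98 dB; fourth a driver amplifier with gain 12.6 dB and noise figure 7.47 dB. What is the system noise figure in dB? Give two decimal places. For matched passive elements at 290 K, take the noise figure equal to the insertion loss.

5.04 dB

Convert to linear (a loss of L dB is a gain of −L dB): F_i = 10^(NF_i/10), G_i = 10^(G_i,dB/10)
  Stage 1: F_1 = 10^(2.16/10) = 1.644, G_1 = 10^(−2.16/10) = 0.6081
  Stage 2: F_2 = 10^(2.38/10) = 1.730, G_2 = 10^(20.3/10) = 107.2
  Stage 3: F_3 = 10^(7.98/10) = 6.281, G_3 = 10^(−5.72/10) = 0.2679
  Stage 4: F_4 = 10^(7.47/10) = 5.585, G_4 = 10^(12.6/10) = 18.20
Friis cascade:
  F = 1.644 + (1.730 − 1)/0.6081 + (6.281 − 1)/65.16 + (5.585 − 1)/17.46 = 3.188
NF = 10 log₁₀(3.188) = 5.04 dB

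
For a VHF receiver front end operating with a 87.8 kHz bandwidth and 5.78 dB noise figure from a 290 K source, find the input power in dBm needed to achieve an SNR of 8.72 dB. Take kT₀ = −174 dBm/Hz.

−110.1 dBm

Sensitivity = −174 + 10 log₁₀(B) + NF + SNR_min
= −174 + 49.43 + 5.78 + 8.72
= −110.07 dBm → −110.1 dBm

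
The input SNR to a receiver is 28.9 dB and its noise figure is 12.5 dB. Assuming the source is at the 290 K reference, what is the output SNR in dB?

By definition F = SNR_in/SNR_out, so in dB: SNR_out = SNR_in − NF
SNR_out = 28.9 − 12.5 = 16.4 dB

16.4 dB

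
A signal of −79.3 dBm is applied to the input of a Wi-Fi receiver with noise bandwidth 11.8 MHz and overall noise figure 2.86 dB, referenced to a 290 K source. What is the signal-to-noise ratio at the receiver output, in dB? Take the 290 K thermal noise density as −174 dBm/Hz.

21.1 dB

Noise floor: N = −174 + 10 log₁₀(B) + NF
10 log₁₀(1.18×10⁷) = 70.72 dB
N = −174 + 70.72 + 2.86 = −100.42 dBm
SNR = P_sig − N = −79.3 − (−100.42) = 21.12 dB → 21.1 dB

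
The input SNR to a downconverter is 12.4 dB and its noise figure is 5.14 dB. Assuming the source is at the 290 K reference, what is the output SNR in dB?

By definition F = SNR_in/SNR_out, so in dB: SNR_out = SNR_in − NF
SNR_out = 12.4 − 5.14 = 7.26 dB

7.26 dB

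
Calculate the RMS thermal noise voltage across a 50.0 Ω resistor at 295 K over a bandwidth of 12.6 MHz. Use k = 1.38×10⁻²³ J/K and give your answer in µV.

V_n = √(4kTRB)
4kTRB = 4 × 1.38×10⁻²³ × 295 × 5.00×10¹ × 1.26×10⁷ = 1.03×10⁻¹¹ V²
V_n = √(1.03×10⁻¹¹) = 3.20×10⁻⁶ V = 3.20 µV

3.20 µV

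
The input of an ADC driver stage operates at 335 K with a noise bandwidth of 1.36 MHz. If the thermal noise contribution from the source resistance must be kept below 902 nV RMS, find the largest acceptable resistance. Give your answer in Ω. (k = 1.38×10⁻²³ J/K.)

Johnson–Nyquist: V_n = √(4kTRB) ⇒ R = V_n² / (4kTB)
4kTB = 4 × 1.38×10⁻²³ × 335 × 1.36×10⁶ = 2.51×10⁻¹⁴
R = (9.02×10⁻⁷)² / 2.51×10⁻¹⁴ = 3.24×10¹ Ω = 32.4 Ω

32.4 Ω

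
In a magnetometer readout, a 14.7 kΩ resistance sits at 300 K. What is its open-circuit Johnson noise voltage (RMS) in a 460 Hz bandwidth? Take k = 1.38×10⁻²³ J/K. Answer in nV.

335 nV

V_n = √(4kTRB)
4kTRB = 4 × 1.38×10⁻²³ × 300 × 1.47×10⁴ × 4.60×10² = 1.12×10⁻¹³ V²
V_n = √(1.12×10⁻¹³) = 3.35×10⁻⁷ V = 335 nV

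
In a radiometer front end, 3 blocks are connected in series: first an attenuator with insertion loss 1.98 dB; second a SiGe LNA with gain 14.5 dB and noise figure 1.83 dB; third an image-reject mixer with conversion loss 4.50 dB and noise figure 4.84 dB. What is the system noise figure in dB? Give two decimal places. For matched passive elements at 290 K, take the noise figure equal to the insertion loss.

4.01 dB

Convert to linear (a loss of L dB is a gain of −L dB): F_i = 10^(NF_i/10), G_i = 10^(G_i,dB/10)
  Stage 1: F_1 = 10^(1.98/10) = 1.578, G_1 = 10^(−1.98/10) = 0.6339
  Stage 2: F_2 = 10^(1.83/10) = 1.524, G_2 = 10^(14.5/10) = 28.18
  Stage 3: F_3 = 10^(4.84/10) = 3.048, G_3 = 10^(−4.50/10) = 0.3548
Friis cascade:
  F = 1.578 + (1.524 − 1)/0.6339 + (3.048 − 1)/17.86 = 2.519
NF = 10 log₁₀(2.519) = 4.01 dB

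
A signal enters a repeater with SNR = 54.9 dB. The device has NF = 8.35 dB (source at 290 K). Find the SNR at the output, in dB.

By definition F = SNR_in/SNR_out, so in dB: SNR_out = SNR_in − NF
SNR_out = 54.9 − 8.35 = 46.55 dB

46.55 dB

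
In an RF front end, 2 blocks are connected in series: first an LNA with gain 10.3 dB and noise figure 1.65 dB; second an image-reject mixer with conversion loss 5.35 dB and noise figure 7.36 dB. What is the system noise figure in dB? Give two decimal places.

2.73 dB

Convert to linear (a loss of L dB is a gain of −L dB): F_i = 10^(NF_i/10), G_i = 10^(G_i,dB/10)
  Stage 1: F_1 = 10^(1.65/10) = 1.462, G_1 = 10^(10.3/10) = 10.72
  Stage 2: F_2 = 10^(7.36/10) = 5.445, G_2 = 10^(−5.35/10) = 0.2917
Friis cascade:
  F = 1.462 + (5.445 − 1)/10.72 = 1.877
NF = 10 log₁₀(1.877) = 2.73 dB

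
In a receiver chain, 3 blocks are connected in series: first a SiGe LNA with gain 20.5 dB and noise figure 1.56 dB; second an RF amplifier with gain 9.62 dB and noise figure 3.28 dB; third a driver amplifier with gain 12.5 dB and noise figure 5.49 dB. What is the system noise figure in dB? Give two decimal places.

Convert to linear (a loss of L dB is a gain of −L dB): F_i = 10^(NF_i/10), G_i = 10^(G_i,dB/10)
  Stage 1: F_1 = 10^(1.56/10) = 1.432, G_1 = 10^(20.5/10) = 112.2
  Stage 2: F_2 = 10^(3.28/10) = 2.128, G_2 = 10^(9.62/10) = 9.162
  Stage 3: F_3 = 10^(5.49/10) = 3.540, G_3 = 10^(12.5/10) = 17.78
Friis cascade:
  F = 1.432 + (2.128 − 1)/112.2 + (3.540 − 1)/1028 = 1.445
NF = 10 log₁₀(1.445) = 1.60 dB

1.60 dB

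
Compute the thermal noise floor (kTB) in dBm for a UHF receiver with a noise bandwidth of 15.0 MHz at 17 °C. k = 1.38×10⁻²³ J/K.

−102.2 dBm

T = 17 °C + 273.15 = 290.15 K
P_n = kTB = 1.38×10⁻²³ × 290.15 × 1.50×10⁷ = 6.01×10⁻¹⁴ W
In dBm: 10 log₁₀(6.01×10⁻¹⁴ / 10⁻³) = −102.2 dBm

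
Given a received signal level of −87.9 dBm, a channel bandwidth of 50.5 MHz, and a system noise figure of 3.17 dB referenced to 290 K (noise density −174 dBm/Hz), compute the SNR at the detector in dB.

Noise floor: N = −174 + 10 log₁₀(B) + NF
10 log₁₀(5.05×10⁷) = 77.03 dB
N = −174 + 77.03 + 3.17 = −93.80 dBm
SNR = P_sig − N = −87.9 − (−93.80) = 5.90 dB → 5.9 dB

5.9 dB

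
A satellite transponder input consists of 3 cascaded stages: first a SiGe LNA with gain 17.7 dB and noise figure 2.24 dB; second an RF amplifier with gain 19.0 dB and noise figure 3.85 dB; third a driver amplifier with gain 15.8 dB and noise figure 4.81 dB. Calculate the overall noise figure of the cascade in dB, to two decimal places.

Convert to linear (a loss of L dB is a gain of −L dB): F_i = 10^(NF_i/10), G_i = 10^(G_i,dB/10)
  Stage 1: F_1 = 10^(2.24/10) = 1.675, G_1 = 10^(17.7/10) = 58.88
  Stage 2: F_2 = 10^(3.85/10) = 2.427, G_2 = 10^(19.0/10) = 79.43
  Stage 3: F_3 = 10^(4.81/10) = 3.027, G_3 = 10^(15.8/10) = 38.02
Friis cascade:
  F = 1.675 + (2.427 − 1)/58.88 + (3.027 − 1)/4677 = 1.700
NF = 10 log₁₀(1.700) = 2.30 dB

2.30 dB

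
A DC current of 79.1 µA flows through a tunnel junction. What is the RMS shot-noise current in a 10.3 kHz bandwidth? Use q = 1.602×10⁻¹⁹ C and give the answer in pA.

511 pA

I_n = √(2qI·B)
2qI·B = 2 × 1.602×10⁻¹⁹ × 7.91×10⁻⁵ × 1.03×10⁴ = 2.61×10⁻¹⁹ A²
I_n = √(2.61×10⁻¹⁹) = 5.11×10⁻¹⁰ A = 511 pA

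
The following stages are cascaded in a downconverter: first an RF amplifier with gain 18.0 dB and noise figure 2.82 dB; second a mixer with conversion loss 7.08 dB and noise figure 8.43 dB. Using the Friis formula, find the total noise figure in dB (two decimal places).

Convert to linear (a loss of L dB is a gain of −L dB): F_i = 10^(NF_i/10), G_i = 10^(G_i,dB/10)
  Stage 1: F_1 = 10^(2.82/10) = 1.914, G_1 = 10^(18.0/10) = 63.10
  Stage 2: F_2 = 10^(8.43/10) = 6.966, G_2 = 10^(−7.08/10) = 0.1959
Friis cascade:
  F = 1.914 + (6.966 − 1)/63.10 = 2.009
NF = 10 log₁₀(2.009) = 3.03 dB

3.03 dB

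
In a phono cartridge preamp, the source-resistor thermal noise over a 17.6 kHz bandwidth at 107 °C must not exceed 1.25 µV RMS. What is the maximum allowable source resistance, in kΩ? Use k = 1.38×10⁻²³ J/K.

T = 107 °C + 273.15 = 380.15 K
Johnson–Nyquist: V_n = √(4kTRB) ⇒ R = V_n² / (4kTB)
4kTB = 4 × 1.38×10⁻²³ × 380.15 × 1.76×10⁴ = 3.69×10⁻¹⁶
R = (1.25×10⁻⁶)² / 3.69×10⁻¹⁶ = 4.23×10³ Ω = 4.23 kΩ

4.23 kΩ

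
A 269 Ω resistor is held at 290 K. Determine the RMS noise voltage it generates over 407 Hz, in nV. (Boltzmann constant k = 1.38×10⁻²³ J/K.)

V_n = √(4kTRB)
4kTRB = 4 × 1.38×10⁻²³ × 290 × 2.69×10² × 4.07×10² = 1.75×10⁻¹⁵ V²
V_n = √(1.75×10⁻¹⁵) = 4.19×10⁻⁸ V = 41.9 nV

41.9 nV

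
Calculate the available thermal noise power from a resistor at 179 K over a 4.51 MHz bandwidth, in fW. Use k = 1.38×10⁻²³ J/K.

P_n = kTB = 1.38×10⁻²³ × 179 × 4.51×10⁶ = 1.11×10⁻¹⁴ W = 11.1 fW

11.1 fW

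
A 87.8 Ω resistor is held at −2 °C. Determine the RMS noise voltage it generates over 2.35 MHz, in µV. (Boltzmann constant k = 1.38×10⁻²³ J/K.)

T = −2 °C + 273.15 = 271.15 K
V_n = √(4kTRB)
4kTRB = 4 × 1.38×10⁻²³ × 271.15 × 8.78×10¹ × 2.35×10⁶ = 3.09×10⁻¹² V²
V_n = √(3.09×10⁻¹²) = 1.76×10⁻⁶ V = 1.76 µV

1.76 µV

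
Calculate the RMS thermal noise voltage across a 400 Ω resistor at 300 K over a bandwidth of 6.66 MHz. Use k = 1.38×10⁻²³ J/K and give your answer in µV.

V_n = √(4kTRB)
4kTRB = 4 × 1.38×10⁻²³ × 300 × 4.00×10² × 6.66×10⁶ = 4.41×10⁻¹¹ V²
V_n = √(4.41×10⁻¹¹) = 6.64×10⁻⁶ V = 6.64 µV

6.64 µV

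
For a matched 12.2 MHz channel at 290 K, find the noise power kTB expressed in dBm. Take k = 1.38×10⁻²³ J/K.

P_n = kTB = 1.38×10⁻²³ × 290 × 1.22×10⁷ = 4.88×10⁻¹⁴ W
In dBm: 10 log₁₀(4.88×10⁻¹⁴ / 10⁻³) = −103.1 dBm

−103.1 dBm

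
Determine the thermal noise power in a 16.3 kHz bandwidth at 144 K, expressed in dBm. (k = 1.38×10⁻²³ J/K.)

P_n = kTB = 1.38×10⁻²³ × 144 × 1.63×10⁴ = 3.24×10⁻¹⁷ W
In dBm: 10 log₁₀(3.24×10⁻¹⁷ / 10⁻³) = −134.9 dBm

−134.9 dBm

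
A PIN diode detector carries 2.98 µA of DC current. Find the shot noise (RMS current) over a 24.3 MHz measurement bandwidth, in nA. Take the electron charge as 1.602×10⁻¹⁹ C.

4.82 nA

I_n = √(2qI·B)
2qI·B = 2 × 1.602×10⁻¹⁹ × 2.98×10⁻⁶ × 2.43×10⁷ = 2.32×10⁻¹⁷ A²
I_n = √(2.32×10⁻¹⁷) = 4.82×10⁻⁹ A = 4.82 nA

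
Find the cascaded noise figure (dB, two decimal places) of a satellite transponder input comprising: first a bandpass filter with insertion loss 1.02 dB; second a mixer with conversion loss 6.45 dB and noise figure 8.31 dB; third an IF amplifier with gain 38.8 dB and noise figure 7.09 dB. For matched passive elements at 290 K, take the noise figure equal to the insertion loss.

Convert to linear (a loss of L dB is a gain of −L dB): F_i = 10^(NF_i/10), G_i = 10^(G_i,dB/10)
  Stage 1: F_1 = 10^(1.02/10) = 1.265, G_1 = 10^(−1.02/10) = 0.7907
  Stage 2: F_2 = 10^(8.31/10) = 6.776, G_2 = 10^(−6.45/10) = 0.2265
  Stage 3: F_3 = 10^(7.09/10) = 5.117, G_3 = 10^(38.8/10) = 7586
Friis cascade:
  F = 1.265 + (6.776 − 1)/0.7907 + (5.117 − 1)/0.1791 = 31.56
NF = 10 log₁₀(31.56) = 14.99 dB

14.99 dB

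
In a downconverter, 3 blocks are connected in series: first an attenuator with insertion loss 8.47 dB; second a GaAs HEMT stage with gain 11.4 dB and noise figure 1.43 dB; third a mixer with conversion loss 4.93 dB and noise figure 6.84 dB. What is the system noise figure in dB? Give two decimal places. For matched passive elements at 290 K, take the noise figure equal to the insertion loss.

Convert to linear (a loss of L dB is a gain of −L dB): F_i = 10^(NF_i/10), G_i = 10^(G_i,dB/10)
  Stage 1: F_1 = 10^(8.47/10) = 7.031, G_1 = 10^(−8.47/10) = 0.1422
  Stage 2: F_2 = 10^(1.43/10) = 1.390, G_2 = 10^(11.4/10) = 13.80
  Stage 3: F_3 = 10^(6.84/10) = 4.831, G_3 = 10^(−4.93/10) = 0.3214
Friis cascade:
  F = 7.031 + (1.390 − 1)/0.1422 + (4.831 − 1)/1.963 = 11.72
NF = 10 log₁₀(11.72) = 10.69 dB

10.69 dB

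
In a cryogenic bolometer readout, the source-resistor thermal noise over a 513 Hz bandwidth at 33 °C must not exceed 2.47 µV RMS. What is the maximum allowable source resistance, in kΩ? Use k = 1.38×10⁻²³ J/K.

704 kΩ

T = 33 °C + 273.15 = 306.15 K
Johnson–Nyquist: V_n = √(4kTRB) ⇒ R = V_n² / (4kTB)
4kTB = 4 × 1.38×10⁻²³ × 306.15 × 5.13×10² = 8.67×10⁻¹⁸
R = (2.47×10⁻⁶)² / 8.67×10⁻¹⁸ = 7.04×10⁵ Ω = 704 kΩ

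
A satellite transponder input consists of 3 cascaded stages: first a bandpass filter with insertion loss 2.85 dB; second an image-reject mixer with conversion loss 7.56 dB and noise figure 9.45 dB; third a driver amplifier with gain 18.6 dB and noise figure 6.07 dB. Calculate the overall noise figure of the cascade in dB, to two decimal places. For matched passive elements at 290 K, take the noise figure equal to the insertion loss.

17.03 dB

Convert to linear (a loss of L dB is a gain of −L dB): F_i = 10^(NF_i/10), G_i = 10^(G_i,dB/10)
  Stage 1: F_1 = 10^(2.85/10) = 1.928, G_1 = 10^(−2.85/10) = 0.5188
  Stage 2: F_2 = 10^(9.45/10) = 8.810, G_2 = 10^(−7.56/10) = 0.1754
  Stage 3: F_3 = 10^(6.07/10) = 4.046, G_3 = 10^(18.6/10) = 72.44
Friis cascade:
  F = 1.928 + (8.810 − 1)/0.5188 + (4.046 − 1)/0.09099 = 50.46
NF = 10 log₁₀(50.46) = 17.03 dB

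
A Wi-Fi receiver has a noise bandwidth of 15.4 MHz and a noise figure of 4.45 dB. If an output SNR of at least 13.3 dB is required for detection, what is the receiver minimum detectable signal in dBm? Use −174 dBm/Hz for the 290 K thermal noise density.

−84.4 dBm

Sensitivity = −174 + 10 log₁₀(B) + NF + SNR_min
= −174 + 71.88 + 4.45 + 13.3
= −84.37 dBm → −84.4 dBm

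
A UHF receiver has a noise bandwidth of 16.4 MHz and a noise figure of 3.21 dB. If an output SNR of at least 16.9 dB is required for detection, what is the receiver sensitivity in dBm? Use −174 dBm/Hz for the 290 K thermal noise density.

−81.7 dBm

Sensitivity = −174 + 10 log₁₀(B) + NF + SNR_min
= −174 + 72.15 + 3.21 + 16.9
= −81.74 dBm → −81.7 dBm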